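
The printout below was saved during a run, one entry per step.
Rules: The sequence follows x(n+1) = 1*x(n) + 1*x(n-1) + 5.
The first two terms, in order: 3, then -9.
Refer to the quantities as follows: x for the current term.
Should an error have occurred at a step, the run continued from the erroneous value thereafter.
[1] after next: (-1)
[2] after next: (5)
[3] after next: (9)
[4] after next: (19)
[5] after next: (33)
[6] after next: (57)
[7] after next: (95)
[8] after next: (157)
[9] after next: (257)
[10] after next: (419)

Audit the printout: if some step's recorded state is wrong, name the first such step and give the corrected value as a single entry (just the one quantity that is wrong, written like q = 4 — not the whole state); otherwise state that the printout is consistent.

step 2, x = -5

step 1: x = 1*(-9) + (1)*(3) + (5) = -1 -> exactly as logged
step 2: x = 1*(-1) + (1)*(-9) + (5) = -5 -> the printout disagrees here
That makes step 2 the first incorrect line — x = -5 is what it should show.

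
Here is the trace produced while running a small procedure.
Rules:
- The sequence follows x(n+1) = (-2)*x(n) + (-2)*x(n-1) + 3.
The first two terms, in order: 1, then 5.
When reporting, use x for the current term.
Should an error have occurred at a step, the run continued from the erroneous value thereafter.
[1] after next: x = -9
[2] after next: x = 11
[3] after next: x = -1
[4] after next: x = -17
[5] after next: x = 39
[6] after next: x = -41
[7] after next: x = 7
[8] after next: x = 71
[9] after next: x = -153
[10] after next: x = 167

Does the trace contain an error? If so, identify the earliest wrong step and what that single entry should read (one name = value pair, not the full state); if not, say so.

no error

Recomputing the run from the initial state:
step 1: x = -9
step 2: x = 11
step 3: x = -1
step 4: x = -17
step 5: x = 39
step 6: x = -41
step 7: x = 7
step 8: x = 71
step 9: x = -153
step 10: x = 167
This matches the trace at every step.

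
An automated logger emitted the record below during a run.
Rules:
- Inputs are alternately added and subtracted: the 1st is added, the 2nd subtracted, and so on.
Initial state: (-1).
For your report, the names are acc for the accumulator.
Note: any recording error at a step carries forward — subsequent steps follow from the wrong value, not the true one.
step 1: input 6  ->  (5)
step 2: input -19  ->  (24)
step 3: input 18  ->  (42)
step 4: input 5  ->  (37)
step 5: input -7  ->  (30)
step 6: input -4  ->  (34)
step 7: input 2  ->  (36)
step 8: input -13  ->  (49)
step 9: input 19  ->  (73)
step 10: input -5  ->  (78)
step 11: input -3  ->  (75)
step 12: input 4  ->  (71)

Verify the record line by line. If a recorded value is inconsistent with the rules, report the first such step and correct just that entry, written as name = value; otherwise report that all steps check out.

Recomputing the run from the initial state:
step 1: acc = 5
step 2: acc = 24
step 3: acc = 42
step 4: acc = 37
step 5: acc = 30
step 6: acc = 34
step 7: acc = 36
step 8: acc = 49
step 9: acc = 68
step 10: acc = 73
step 11: acc = 70
step 12: acc = 66
The first disagreement with the record is at step 9, where the value should be acc = 68.

step 9, acc = 68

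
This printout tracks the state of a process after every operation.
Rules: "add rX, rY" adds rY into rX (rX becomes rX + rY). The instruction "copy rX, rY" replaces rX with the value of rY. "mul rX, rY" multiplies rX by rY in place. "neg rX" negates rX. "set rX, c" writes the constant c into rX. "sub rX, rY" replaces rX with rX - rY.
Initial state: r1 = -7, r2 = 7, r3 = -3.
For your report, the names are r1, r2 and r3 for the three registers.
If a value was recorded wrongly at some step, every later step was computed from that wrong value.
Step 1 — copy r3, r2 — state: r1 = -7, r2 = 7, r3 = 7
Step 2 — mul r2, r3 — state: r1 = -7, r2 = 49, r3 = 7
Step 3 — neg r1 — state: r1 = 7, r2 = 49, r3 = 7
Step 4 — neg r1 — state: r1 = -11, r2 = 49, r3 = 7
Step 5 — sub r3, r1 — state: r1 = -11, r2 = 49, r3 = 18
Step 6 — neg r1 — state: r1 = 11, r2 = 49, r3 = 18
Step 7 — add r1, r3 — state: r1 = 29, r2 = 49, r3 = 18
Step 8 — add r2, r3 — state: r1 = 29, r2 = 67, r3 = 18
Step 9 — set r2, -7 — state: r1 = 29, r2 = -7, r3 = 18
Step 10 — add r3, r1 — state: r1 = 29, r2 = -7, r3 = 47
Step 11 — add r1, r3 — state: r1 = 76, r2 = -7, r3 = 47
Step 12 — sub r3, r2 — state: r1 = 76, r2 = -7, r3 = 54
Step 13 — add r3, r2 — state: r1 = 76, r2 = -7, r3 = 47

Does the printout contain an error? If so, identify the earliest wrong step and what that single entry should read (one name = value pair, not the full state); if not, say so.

Recomputing the run from the initial state:
step 1: r1 = -7, r2 = 7, r3 = 7
step 2: r1 = -7, r2 = 49, r3 = 7
step 3: r1 = 7, r2 = 49, r3 = 7
step 4: r1 = -7, r2 = 49, r3 = 7
step 5: r1 = -7, r2 = 49, r3 = 14
step 6: r1 = 7, r2 = 49, r3 = 14
step 7: r1 = 21, r2 = 49, r3 = 14
step 8: r1 = 21, r2 = 63, r3 = 14
step 9: r1 = 21, r2 = -7, r3 = 14
step 10: r1 = 21, r2 = -7, r3 = 35
step 11: r1 = 56, r2 = -7, r3 = 35
step 12: r1 = 56, r2 = -7, r3 = 42
step 13: r1 = 56, r2 = -7, r3 = 35
The first disagreement with the printout is at step 4, where the value should be r1 = -7.

step 4, r1 = -7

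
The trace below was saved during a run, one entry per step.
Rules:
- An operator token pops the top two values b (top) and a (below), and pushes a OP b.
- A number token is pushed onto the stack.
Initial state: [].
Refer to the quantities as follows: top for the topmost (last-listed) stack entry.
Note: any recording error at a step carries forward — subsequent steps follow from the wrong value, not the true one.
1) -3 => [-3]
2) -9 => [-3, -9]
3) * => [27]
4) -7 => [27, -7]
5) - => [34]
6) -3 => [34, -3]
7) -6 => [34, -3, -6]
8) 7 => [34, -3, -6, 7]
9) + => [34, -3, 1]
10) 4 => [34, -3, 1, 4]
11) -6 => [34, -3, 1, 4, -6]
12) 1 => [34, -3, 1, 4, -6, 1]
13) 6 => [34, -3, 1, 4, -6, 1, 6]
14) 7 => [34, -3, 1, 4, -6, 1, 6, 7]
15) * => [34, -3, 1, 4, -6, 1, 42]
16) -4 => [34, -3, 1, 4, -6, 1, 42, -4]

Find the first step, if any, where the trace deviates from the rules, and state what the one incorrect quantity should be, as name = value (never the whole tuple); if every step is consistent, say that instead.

step 1: push -3: top = -3 -> same as recorded
step 2: push -9: top = -9 -> matches
step 3: -3 * -9 = 27 -> checks out
step 4: push -7: top = -7 -> verified
step 5: 27 - -7 = 34 -> confirmed correct
step 6: push -3: top = -3 -> exactly as logged
step 7: push -6: top = -6 -> verified
step 8: push 7: top = 7 -> consistent with the trace
step 9: -6 + 7 = 1 -> verified
step 10: push 4: top = 4 -> same as recorded
step 11: push -6: top = -6 -> matches
step 12: push 1: top = 1 -> agrees with the trace
step 13: push 6: top = 6 -> exactly as logged
step 14: push 7: top = 7 -> agrees with the trace
step 15: 6 * 7 = 42 -> confirmed correct
step 16: push -4: top = -4 -> verified
Every step is consistent.

no error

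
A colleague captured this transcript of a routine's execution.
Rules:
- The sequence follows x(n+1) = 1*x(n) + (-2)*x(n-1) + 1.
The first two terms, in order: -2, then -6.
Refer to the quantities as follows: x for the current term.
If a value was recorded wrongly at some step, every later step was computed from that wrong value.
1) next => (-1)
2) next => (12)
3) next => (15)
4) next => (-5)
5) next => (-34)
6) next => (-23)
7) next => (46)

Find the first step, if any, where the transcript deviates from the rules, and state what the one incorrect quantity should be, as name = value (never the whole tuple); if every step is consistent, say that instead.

1. x = 1*(-6) + (-2)*(-2) + (1) = -1 (consistent with the transcript)
2. x = 1*(-1) + (-2)*(-6) + (1) = 12 (consistent with the transcript)
3. x = 1*(12) + (-2)*(-1) + (1) = 15 (matches)
4. x = 1*(15) + (-2)*(12) + (1) = -8 (the transcript has a different value)
Conclusion: step 4 carries the first error; the entry should be x = -8.

step 4, x = -8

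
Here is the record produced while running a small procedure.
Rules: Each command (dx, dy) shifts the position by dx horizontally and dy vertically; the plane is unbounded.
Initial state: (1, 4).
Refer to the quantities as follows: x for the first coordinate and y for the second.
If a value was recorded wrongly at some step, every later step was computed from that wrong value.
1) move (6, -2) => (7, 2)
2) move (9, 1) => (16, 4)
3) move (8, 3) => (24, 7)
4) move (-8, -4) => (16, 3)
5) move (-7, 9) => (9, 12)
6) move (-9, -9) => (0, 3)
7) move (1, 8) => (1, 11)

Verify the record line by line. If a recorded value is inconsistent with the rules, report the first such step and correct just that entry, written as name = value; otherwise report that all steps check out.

step 2, y = 3

1. x = 1 + (6) = 7, y = 4 + (-2) = 2 (exactly as logged)
2. x = 7 + (9) = 16, y = 2 + (1) = 3 (this is not what the record shows)
So the first discrepancy is step 2, where the right value is y = 3.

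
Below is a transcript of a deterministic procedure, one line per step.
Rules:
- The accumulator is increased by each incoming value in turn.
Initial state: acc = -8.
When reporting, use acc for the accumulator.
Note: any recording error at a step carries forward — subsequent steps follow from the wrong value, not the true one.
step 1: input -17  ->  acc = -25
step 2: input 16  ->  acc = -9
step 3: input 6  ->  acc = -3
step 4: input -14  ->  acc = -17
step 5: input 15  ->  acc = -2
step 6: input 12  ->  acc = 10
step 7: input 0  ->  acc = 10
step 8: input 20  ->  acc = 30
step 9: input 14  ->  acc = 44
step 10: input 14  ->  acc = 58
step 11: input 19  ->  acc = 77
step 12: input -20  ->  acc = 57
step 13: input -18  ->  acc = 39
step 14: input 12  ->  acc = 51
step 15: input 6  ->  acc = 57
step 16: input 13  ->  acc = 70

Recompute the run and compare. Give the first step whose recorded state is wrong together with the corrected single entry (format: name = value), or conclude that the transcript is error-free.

no error

Recomputing the run from the initial state:
step 1: acc = -25
step 2: acc = -9
step 3: acc = -3
step 4: acc = -17
step 5: acc = -2
step 6: acc = 10
step 7: acc = 10
step 8: acc = 30
step 9: acc = 44
step 10: acc = 58
step 11: acc = 77
step 12: acc = 57
step 13: acc = 39
step 14: acc = 51
step 15: acc = 57
step 16: acc = 70
This matches the transcript at every step.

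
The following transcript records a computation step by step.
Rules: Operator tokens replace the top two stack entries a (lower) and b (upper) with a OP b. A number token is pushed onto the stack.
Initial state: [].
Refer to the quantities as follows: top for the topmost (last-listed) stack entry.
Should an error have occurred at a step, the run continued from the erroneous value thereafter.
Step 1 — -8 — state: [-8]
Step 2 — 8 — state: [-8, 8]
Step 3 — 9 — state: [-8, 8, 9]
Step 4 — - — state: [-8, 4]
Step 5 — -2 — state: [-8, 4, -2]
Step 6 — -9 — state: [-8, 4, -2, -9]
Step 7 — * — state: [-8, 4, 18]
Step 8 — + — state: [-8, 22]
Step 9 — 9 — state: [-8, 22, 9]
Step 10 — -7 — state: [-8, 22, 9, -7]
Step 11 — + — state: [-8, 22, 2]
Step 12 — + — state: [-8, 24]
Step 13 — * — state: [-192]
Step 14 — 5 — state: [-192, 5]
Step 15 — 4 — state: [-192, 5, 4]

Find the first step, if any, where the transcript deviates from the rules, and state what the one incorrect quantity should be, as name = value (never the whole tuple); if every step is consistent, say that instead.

step 4, top = -1

Recomputing the run from the initial state:
step 1: [-8]
step 2: [-8, 8]
step 3: [-8, 8, 9]
step 4: [-8, -1]
step 5: [-8, -1, -2]
step 6: [-8, -1, -2, -9]
step 7: [-8, -1, 18]
step 8: [-8, 17]
step 9: [-8, 17, 9]
step 10: [-8, 17, 9, -7]
step 11: [-8, 17, 2]
step 12: [-8, 19]
step 13: [-152]
step 14: [-152, 5]
step 15: [-152, 5, 4]
The first disagreement with the transcript is at step 4, where the value should be top = -1.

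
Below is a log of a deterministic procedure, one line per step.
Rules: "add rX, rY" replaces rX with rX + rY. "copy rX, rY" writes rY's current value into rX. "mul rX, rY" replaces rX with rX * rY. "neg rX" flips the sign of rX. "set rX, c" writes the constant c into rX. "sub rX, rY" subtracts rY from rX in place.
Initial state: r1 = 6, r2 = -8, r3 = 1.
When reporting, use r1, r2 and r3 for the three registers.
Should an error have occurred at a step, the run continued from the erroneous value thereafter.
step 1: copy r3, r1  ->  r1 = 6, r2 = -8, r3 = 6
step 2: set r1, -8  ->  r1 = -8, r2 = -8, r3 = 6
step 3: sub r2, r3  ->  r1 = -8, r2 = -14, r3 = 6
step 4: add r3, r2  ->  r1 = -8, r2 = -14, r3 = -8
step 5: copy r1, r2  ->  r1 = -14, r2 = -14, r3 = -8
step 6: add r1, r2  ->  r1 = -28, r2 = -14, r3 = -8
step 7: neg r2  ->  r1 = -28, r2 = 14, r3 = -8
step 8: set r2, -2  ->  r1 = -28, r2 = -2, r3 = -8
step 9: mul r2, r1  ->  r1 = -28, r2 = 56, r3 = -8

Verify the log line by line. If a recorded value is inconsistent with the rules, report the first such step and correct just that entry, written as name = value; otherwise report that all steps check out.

no error

Recomputing the run from the initial state:
step 1: r1 = 6, r2 = -8, r3 = 6
step 2: r1 = -8, r2 = -8, r3 = 6
step 3: r1 = -8, r2 = -14, r3 = 6
step 4: r1 = -8, r2 = -14, r3 = -8
step 5: r1 = -14, r2 = -14, r3 = -8
step 6: r1 = -28, r2 = -14, r3 = -8
step 7: r1 = -28, r2 = 14, r3 = -8
step 8: r1 = -28, r2 = -2, r3 = -8
step 9: r1 = -28, r2 = 56, r3 = -8
This matches the log at every step.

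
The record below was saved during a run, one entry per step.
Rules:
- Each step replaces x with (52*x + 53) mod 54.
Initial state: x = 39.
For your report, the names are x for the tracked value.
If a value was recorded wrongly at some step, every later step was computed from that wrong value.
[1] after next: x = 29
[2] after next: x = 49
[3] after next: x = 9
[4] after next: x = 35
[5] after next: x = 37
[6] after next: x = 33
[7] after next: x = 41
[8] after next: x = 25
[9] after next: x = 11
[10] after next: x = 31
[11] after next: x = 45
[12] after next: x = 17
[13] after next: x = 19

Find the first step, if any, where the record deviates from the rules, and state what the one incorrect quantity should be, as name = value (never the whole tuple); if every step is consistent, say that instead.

step 1: x = (52*39 + 53) mod 54 = 29 -> exactly as logged
step 2: x = (52*29 + 53) mod 54 = 49 -> confirmed correct
step 3: x = (52*49 + 53) mod 54 = 9 -> confirmed correct
step 4: x = (52*9 + 53) mod 54 = 35 -> checks out
step 5: x = (52*35 + 53) mod 54 = 37 -> verified
step 6: x = (52*37 + 53) mod 54 = 33 -> verified
step 7: x = (52*33 + 53) mod 54 = 41 -> same as recorded
step 8: x = (52*41 + 53) mod 54 = 25 -> verified
step 9: x = (52*25 + 53) mod 54 = 3 -> first mismatch against the record
The audit stops at step 9: the recorded entry is wrong and should be x = 3.

step 9, x = 3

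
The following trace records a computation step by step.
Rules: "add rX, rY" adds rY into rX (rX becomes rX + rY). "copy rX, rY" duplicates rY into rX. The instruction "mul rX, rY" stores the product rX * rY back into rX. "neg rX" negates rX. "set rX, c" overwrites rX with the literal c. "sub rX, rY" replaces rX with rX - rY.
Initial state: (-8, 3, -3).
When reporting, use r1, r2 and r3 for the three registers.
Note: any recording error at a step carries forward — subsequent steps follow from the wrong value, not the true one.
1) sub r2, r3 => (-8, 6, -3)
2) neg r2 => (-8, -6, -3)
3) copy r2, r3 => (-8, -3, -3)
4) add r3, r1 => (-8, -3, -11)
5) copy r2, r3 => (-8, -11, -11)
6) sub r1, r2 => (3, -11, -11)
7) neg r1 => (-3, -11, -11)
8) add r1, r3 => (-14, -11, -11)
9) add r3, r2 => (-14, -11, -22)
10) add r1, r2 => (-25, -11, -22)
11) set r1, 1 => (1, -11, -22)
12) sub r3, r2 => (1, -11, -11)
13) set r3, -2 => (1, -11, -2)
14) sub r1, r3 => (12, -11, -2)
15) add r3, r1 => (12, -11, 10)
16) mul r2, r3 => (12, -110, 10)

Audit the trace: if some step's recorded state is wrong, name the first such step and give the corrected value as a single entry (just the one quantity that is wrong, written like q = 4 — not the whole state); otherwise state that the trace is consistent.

step 14, r1 = 3

Recomputing the run from the initial state:
step 1: r1 = -8, r2 = 6, r3 = -3
step 2: r1 = -8, r2 = -6, r3 = -3
step 3: r1 = -8, r2 = -3, r3 = -3
step 4: r1 = -8, r2 = -3, r3 = -11
step 5: r1 = -8, r2 = -11, r3 = -11
step 6: r1 = 3, r2 = -11, r3 = -11
step 7: r1 = -3, r2 = -11, r3 = -11
step 8: r1 = -14, r2 = -11, r3 = -11
step 9: r1 = -14, r2 = -11, r3 = -22
step 10: r1 = -25, r2 = -11, r3 = -22
step 11: r1 = 1, r2 = -11, r3 = -22
step 12: r1 = 1, r2 = -11, r3 = -11
step 13: r1 = 1, r2 = -11, r3 = -2
step 14: r1 = 3, r2 = -11, r3 = -2
step 15: r1 = 3, r2 = -11, r3 = 1
step 16: r1 = 3, r2 = -11, r3 = 1
The first disagreement with the trace is at step 14, where the value should be r1 = 3.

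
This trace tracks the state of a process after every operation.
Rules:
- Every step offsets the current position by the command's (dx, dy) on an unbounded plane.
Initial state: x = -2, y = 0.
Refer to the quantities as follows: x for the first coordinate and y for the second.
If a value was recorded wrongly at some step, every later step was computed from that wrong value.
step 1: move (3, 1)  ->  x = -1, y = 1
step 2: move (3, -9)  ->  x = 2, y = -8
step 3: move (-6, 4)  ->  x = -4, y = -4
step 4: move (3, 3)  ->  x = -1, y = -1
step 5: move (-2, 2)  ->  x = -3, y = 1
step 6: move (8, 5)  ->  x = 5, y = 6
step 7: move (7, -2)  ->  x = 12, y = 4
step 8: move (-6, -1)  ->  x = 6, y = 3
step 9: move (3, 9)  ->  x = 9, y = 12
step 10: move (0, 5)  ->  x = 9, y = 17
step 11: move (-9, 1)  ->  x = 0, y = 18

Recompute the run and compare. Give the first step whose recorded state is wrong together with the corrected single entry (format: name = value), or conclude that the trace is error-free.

step 1, x = 1

Step 1: x = -2 + (3) = 1, y = 0 + (1) = 1 — the trace has a different value.
First deviation found at step 1; the corrected entry is x = 1.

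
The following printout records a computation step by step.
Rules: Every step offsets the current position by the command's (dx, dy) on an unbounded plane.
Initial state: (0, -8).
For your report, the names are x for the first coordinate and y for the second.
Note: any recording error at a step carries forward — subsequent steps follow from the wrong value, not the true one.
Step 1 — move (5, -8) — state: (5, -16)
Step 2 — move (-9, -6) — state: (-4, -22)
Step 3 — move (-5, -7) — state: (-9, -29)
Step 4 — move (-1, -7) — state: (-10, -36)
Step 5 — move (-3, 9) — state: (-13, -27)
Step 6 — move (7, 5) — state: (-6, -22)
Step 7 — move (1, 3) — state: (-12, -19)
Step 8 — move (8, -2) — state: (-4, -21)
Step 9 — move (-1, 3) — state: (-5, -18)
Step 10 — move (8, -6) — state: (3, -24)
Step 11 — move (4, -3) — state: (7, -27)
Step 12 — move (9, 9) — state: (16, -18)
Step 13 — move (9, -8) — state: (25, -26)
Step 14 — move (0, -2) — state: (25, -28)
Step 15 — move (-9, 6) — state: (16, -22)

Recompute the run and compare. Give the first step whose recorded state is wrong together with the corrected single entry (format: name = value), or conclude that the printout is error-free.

step 7, x = -5

step 1: x = 0 + (5) = 5, y = -8 + (-8) = -16 -> no discrepancy
step 2: x = 5 + (-9) = -4, y = -16 + (-6) = -22 -> agrees with the printout
step 3: x = -4 + (-5) = -9, y = -22 + (-7) = -29 -> confirmed correct
step 4: x = -9 + (-1) = -10, y = -29 + (-7) = -36 -> no discrepancy
step 5: x = -10 + (-3) = -13, y = -36 + (9) = -27 -> checks out
step 6: x = -13 + (7) = -6, y = -27 + (5) = -22 -> checks out
step 7: x = -6 + (1) = -5, y = -22 + (3) = -19 -> the printout disagrees here
That makes step 7 the first incorrect line — x = -5 is what it should show.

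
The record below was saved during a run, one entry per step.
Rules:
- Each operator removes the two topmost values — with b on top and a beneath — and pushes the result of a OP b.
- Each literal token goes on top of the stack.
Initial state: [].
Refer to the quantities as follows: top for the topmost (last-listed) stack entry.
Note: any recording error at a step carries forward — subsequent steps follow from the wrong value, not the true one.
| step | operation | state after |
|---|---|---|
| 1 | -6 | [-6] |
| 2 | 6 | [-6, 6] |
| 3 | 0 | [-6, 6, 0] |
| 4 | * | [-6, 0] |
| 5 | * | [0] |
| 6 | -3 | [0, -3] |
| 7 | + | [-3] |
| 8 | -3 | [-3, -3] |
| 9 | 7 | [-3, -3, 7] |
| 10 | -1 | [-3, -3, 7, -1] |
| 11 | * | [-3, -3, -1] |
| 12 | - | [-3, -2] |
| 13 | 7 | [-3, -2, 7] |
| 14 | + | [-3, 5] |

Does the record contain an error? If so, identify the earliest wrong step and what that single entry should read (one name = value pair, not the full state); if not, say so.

step 11, top = -7

step 1: push -6: top = -6 -> matches
step 2: push 6: top = 6 -> matches
step 3: push 0: top = 0 -> same as recorded
step 4: 6 * 0 = 0 -> consistent with the record
step 5: -6 * 0 = 0 -> no discrepancy
step 6: push -3: top = -3 -> consistent with the record
step 7: 0 + -3 = -3 -> checks out
step 8: push -3: top = -3 -> in agreement
step 9: push 7: top = 7 -> exactly as logged
step 10: push -1: top = -1 -> matches
step 11: 7 * -1 = -7 -> the record has a different value
First incorrect step: 11; the correct value is top = -7.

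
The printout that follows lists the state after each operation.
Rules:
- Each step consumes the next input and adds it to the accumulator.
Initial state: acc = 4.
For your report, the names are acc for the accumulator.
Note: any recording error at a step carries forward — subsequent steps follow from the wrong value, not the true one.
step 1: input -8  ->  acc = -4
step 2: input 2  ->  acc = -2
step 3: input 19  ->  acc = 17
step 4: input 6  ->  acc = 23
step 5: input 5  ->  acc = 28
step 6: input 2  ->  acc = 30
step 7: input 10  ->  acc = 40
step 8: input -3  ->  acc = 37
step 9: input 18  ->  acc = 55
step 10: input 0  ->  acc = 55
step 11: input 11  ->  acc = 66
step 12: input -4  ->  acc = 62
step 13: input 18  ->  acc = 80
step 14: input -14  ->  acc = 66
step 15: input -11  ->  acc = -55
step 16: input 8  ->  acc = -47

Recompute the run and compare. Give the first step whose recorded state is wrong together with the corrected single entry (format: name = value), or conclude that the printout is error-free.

step 15, acc = 55

Step 1: acc = 4 + -8 = -4 — no discrepancy.
Step 2: acc = -4 + 2 = -2 — checks out.
Step 3: acc = -2 + 19 = 17 — checks out.
Step 4: acc = 17 + 6 = 23 — consistent with the printout.
Step 5: acc = 23 + 5 = 28 — verified.
Step 6: acc = 28 + 2 = 30 — checks out.
Step 7: acc = 30 + 10 = 40 — agrees with the printout.
Step 8: acc = 40 + -3 = 37 — no discrepancy.
Step 9: acc = 37 + 18 = 55 — in agreement.
Step 10: acc = 55 + 0 = 55 — confirmed correct.
Step 11: acc = 55 + 11 = 66 — in agreement.
Step 12: acc = 66 + -4 = 62 — checks out.
Step 13: acc = 62 + 18 = 80 — checks out.
Step 14: acc = 80 + -14 = 66 — exactly as logged.
Step 15: acc = 66 + -11 = 55 — the recorded entry deviates here.
So the first discrepancy is step 15, where the right value is acc = 55.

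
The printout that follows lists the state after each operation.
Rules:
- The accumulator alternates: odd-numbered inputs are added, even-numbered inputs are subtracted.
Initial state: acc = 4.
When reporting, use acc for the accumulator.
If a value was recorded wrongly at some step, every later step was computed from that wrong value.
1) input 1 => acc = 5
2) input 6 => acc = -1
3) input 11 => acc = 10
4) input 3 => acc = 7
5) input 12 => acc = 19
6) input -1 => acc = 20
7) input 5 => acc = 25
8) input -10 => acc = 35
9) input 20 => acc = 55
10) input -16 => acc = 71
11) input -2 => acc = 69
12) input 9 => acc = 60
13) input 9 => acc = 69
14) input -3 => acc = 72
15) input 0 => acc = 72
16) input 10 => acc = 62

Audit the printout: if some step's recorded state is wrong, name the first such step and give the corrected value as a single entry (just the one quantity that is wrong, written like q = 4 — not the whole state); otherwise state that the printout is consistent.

Recomputing the run from the initial state:
step 1: acc = 5
step 2: acc = -1
step 3: acc = 10
step 4: acc = 7
step 5: acc = 19
step 6: acc = 20
step 7: acc = 25
step 8: acc = 35
step 9: acc = 55
step 10: acc = 71
step 11: acc = 69
step 12: acc = 60
step 13: acc = 69
step 14: acc = 72
step 15: acc = 72
step 16: acc = 62
This matches the printout at every step.

no error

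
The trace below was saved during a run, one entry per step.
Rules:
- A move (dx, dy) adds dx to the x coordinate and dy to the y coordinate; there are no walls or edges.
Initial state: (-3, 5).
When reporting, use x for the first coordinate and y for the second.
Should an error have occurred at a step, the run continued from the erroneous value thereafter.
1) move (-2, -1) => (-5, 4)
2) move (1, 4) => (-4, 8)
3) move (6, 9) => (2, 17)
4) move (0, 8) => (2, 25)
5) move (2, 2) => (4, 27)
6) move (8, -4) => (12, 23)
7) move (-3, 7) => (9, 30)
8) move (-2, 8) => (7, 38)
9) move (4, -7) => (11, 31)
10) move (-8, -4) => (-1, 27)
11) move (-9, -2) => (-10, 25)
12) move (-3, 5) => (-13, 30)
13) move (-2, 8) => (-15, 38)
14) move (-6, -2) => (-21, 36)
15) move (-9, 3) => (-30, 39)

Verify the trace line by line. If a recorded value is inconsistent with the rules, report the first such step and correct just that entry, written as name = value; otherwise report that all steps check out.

Recomputing the run from the initial state:
step 1: x = -5, y = 4
step 2: x = -4, y = 8
step 3: x = 2, y = 17
step 4: x = 2, y = 25
step 5: x = 4, y = 27
step 6: x = 12, y = 23
step 7: x = 9, y = 30
step 8: x = 7, y = 38
step 9: x = 11, y = 31
step 10: x = 3, y = 27
step 11: x = -6, y = 25
step 12: x = -9, y = 30
step 13: x = -11, y = 38
step 14: x = -17, y = 36
step 15: x = -26, y = 39
The first disagreement with the trace is at step 10, where the value should be x = 3.

step 10, x = 3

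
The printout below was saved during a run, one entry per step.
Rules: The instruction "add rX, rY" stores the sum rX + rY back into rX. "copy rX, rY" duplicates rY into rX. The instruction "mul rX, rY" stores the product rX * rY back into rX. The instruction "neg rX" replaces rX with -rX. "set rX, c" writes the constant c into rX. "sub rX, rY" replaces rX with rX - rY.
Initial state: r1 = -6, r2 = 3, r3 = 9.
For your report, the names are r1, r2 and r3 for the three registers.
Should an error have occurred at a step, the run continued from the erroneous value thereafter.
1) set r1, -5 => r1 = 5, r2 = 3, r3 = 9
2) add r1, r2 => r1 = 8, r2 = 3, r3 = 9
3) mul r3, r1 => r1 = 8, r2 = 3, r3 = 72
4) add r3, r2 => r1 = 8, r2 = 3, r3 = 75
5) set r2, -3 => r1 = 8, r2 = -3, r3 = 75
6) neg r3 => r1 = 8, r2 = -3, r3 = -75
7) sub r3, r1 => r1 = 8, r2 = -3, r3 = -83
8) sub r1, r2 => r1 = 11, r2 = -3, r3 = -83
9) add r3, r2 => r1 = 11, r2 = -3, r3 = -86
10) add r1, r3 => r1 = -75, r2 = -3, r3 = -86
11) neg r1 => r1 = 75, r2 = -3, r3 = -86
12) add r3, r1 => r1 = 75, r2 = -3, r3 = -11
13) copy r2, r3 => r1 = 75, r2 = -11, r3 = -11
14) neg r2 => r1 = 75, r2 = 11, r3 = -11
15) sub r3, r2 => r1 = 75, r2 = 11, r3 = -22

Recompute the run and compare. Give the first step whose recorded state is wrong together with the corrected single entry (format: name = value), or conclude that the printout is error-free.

1. r1 = -5 (the entry is off here)
Conclusion: step 1 carries the first error; the entry should be r1 = -5.

step 1, r1 = -5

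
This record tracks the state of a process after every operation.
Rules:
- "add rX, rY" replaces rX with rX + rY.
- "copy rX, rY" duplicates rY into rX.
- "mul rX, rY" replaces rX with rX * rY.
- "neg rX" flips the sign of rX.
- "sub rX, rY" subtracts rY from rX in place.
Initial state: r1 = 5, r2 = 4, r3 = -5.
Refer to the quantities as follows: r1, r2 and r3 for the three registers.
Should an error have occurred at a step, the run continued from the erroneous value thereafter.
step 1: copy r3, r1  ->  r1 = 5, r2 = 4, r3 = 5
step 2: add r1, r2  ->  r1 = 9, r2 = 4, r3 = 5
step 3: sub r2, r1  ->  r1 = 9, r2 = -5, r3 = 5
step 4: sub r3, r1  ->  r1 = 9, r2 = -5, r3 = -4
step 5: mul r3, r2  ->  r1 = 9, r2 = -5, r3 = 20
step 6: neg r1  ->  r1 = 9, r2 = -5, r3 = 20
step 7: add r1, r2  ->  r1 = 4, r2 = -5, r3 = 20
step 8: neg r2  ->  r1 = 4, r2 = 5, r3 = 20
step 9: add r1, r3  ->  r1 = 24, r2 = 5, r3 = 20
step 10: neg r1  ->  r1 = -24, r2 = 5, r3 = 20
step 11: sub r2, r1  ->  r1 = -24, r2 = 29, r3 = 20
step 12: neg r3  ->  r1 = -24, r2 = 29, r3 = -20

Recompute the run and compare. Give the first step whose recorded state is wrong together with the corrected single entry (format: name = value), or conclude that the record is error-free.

step 6, r1 = -9

Step 1: r3 = 5 — confirmed correct.
Step 2: r1 = 5 + 4 = 9 — exactly as logged.
Step 3: r2 = 4 - 9 = -5 — confirmed correct.
Step 4: r3 = 5 - 9 = -4 — no discrepancy.
Step 5: r3 = -4 * -5 = 20 — same as recorded.
Step 6: r1 = -(9) = -9 — the record disagrees here.
Step 6 is the first one off; corrected, r1 = -9.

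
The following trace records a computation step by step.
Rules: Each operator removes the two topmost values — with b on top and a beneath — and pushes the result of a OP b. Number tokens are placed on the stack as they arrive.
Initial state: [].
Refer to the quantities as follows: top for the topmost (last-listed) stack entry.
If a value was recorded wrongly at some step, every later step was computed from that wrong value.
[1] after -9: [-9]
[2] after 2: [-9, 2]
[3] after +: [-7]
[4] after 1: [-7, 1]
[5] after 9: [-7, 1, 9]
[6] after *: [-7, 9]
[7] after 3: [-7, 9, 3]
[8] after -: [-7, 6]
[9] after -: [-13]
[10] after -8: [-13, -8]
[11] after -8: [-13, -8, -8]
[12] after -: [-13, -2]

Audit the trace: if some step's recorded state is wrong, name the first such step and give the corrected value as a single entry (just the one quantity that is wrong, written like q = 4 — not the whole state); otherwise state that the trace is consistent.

step 1: push -9: top = -9 -> verified
step 2: push 2: top = 2 -> no discrepancy
step 3: -9 + 2 = -7 -> verified
step 4: push 1: top = 1 -> exactly as logged
step 5: push 9: top = 9 -> in agreement
step 6: 1 * 9 = 9 -> exactly as logged
step 7: push 3: top = 3 -> same as recorded
step 8: 9 - 3 = 6 -> matches
step 9: -7 - 6 = -13 -> consistent with the trace
step 10: push -8: top = -8 -> no discrepancy
step 11: push -8: top = -8 -> consistent with the trace
step 12: -8 - -8 = 0 -> the trace has a different value
So the first discrepancy is step 12, where the right value is top = 0.

step 12, top = 0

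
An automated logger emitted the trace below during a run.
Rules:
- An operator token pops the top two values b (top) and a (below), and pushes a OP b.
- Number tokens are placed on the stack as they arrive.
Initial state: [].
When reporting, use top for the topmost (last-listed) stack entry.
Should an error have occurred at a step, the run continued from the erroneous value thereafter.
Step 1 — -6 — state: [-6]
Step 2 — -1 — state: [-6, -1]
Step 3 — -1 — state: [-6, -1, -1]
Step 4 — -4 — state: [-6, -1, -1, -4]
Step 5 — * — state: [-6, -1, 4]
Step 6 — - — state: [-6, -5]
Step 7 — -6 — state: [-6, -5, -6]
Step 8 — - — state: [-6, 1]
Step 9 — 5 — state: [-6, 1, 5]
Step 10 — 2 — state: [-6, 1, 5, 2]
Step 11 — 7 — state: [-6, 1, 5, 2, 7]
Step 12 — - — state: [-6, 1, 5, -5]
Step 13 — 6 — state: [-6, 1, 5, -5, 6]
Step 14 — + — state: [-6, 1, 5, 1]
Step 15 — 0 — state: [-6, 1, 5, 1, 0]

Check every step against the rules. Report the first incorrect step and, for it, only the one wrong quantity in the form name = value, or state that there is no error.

Step 1: push -6: top = -6 — matches.
Step 2: push -1: top = -1 — exactly as logged.
Step 3: push -1: top = -1 — verified.
Step 4: push -4: top = -4 — exactly as logged.
Step 5: -1 * -4 = 4 — verified.
Step 6: -1 - 4 = -5 — in agreement.
Step 7: push -6: top = -6 — agrees with the trace.
Step 8: -5 - -6 = 1 — same as recorded.
Step 9: push 5: top = 5 — agrees with the trace.
Step 10: push 2: top = 2 — verified.
Step 11: push 7: top = 7 — no discrepancy.
Step 12: 2 - 7 = -5 — checks out.
Step 13: push 6: top = 6 — agrees with the trace.
Step 14: -5 + 6 = 1 — consistent with the trace.
Step 15: push 0: top = 0 — no discrepancy.
No step deviates from the rules.

no error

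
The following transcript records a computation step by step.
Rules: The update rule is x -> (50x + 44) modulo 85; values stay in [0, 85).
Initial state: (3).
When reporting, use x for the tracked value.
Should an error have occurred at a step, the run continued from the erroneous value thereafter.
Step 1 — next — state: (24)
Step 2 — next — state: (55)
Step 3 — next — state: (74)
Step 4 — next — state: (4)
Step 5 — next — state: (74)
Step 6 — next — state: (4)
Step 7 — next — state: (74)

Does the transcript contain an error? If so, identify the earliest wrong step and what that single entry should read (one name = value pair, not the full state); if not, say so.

step 2, x = 54

Step 1: x = (50*3 + 44) mod 85 = 24 — consistent with the transcript.
Step 2: x = (50*24 + 44) mod 85 = 54 — first mismatch against the transcript.
The earliest wrong entry is at step 2: it should read x = 54.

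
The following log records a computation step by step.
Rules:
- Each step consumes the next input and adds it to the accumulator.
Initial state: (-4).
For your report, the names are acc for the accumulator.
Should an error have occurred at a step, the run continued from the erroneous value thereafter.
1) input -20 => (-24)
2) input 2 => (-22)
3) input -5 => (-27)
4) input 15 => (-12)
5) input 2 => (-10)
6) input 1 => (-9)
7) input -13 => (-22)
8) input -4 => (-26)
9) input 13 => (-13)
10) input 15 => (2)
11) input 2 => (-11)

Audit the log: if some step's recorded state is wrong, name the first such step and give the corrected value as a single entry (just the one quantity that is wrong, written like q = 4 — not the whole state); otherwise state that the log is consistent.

Recomputing the run from the initial state:
step 1: acc = -24
step 2: acc = -22
step 3: acc = -27
step 4: acc = -12
step 5: acc = -10
step 6: acc = -9
step 7: acc = -22
step 8: acc = -26
step 9: acc = -13
step 10: acc = 2
step 11: acc = 4
The first disagreement with the log is at step 11, where the value should be acc = 4.

step 11, acc = 4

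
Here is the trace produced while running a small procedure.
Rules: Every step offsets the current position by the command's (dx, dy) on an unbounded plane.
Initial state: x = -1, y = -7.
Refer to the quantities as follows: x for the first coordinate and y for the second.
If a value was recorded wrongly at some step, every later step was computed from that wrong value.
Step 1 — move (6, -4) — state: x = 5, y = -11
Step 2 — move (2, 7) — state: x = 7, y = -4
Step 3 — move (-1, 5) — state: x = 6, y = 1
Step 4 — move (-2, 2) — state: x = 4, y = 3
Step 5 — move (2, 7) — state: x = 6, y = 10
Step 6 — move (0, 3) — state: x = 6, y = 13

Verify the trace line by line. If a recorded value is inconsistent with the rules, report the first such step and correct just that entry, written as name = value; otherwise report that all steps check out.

no error

step 1: x = -1 + (6) = 5, y = -7 + (-4) = -11 -> exactly as logged
step 2: x = 5 + (2) = 7, y = -11 + (7) = -4 -> no discrepancy
step 3: x = 7 + (-1) = 6, y = -4 + (5) = 1 -> agrees with the trace
step 4: x = 6 + (-2) = 4, y = 1 + (2) = 3 -> matches
step 5: x = 4 + (2) = 6, y = 3 + (7) = 10 -> no discrepancy
step 6: x = 6 + (0) = 6, y = 10 + (3) = 13 -> matches
The whole run recomputes cleanly — no discrepancies.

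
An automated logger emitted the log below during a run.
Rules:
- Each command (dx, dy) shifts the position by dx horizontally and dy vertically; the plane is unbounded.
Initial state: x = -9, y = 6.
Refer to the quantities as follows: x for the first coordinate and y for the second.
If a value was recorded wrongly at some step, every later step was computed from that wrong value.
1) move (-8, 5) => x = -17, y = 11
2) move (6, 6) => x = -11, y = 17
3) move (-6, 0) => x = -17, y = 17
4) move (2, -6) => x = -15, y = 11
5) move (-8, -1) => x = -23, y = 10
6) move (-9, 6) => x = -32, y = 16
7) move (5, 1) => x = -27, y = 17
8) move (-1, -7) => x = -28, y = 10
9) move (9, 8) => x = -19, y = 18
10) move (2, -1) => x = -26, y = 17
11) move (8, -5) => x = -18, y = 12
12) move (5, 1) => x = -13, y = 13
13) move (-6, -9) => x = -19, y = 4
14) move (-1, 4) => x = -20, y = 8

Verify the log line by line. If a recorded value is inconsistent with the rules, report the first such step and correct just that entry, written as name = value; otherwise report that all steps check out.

Step 1: x = -9 + (-8) = -17, y = 6 + (5) = 11 — consistent with the log.
Step 2: x = -17 + (6) = -11, y = 11 + (6) = 17 — verified.
Step 3: x = -11 + (-6) = -17, y = 17 + (0) = 17 — exactly as logged.
Step 4: x = -17 + (2) = -15, y = 17 + (-6) = 11 — same as recorded.
Step 5: x = -15 + (-8) = -23, y = 11 + (-1) = 10 — no discrepancy.
Step 6: x = -23 + (-9) = -32, y = 10 + (6) = 16 — checks out.
Step 7: x = -32 + (5) = -27, y = 16 + (1) = 17 — verified.
Step 8: x = -27 + (-1) = -28, y = 17 + (-7) = 10 — exactly as logged.
Step 9: x = -28 + (9) = -19, y = 10 + (8) = 18 — matches.
Step 10: x = -19 + (2) = -17, y = 18 + (-1) = 17 — a discrepancy with the log.
The audit stops at step 10: the recorded entry is wrong and should be x = -17.

step 10, x = -17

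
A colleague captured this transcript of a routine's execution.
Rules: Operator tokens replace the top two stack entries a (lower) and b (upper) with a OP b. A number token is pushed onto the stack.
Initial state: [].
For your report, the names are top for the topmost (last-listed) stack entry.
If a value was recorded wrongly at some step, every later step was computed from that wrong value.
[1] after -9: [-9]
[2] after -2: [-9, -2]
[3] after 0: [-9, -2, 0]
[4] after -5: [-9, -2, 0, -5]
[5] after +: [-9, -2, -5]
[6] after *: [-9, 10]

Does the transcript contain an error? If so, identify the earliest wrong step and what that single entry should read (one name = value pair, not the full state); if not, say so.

step 1: push -9: top = -9 -> same as recorded
step 2: push -2: top = -2 -> agrees with the transcript
step 3: push 0: top = 0 -> agrees with the transcript
step 4: push -5: top = -5 -> exactly as logged
step 5: 0 + -5 = -5 -> no discrepancy
step 6: -2 * -5 = 10 -> in agreement
Each recorded entry agrees with the recomputation.

no error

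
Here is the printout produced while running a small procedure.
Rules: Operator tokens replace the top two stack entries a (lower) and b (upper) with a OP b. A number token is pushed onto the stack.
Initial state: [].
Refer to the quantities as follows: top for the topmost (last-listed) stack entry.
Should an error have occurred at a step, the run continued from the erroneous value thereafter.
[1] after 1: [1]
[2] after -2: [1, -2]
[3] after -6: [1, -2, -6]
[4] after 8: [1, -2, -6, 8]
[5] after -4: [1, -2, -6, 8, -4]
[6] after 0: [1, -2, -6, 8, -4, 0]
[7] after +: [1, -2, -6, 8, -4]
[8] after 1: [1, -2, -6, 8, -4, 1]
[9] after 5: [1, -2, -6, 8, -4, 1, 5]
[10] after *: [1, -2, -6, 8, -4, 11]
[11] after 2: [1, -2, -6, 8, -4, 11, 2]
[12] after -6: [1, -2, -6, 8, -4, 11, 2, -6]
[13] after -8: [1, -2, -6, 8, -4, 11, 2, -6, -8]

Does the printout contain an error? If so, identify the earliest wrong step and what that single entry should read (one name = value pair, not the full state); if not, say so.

Recomputing the run from the initial state:
step 1: [1]
step 2: [1, -2]
step 3: [1, -2, -6]
step 4: [1, -2, -6, 8]
step 5: [1, -2, -6, 8, -4]
step 6: [1, -2, -6, 8, -4, 0]
step 7: [1, -2, -6, 8, -4]
step 8: [1, -2, -6, 8, -4, 1]
step 9: [1, -2, -6, 8, -4, 1, 5]
step 10: [1, -2, -6, 8, -4, 5]
step 11: [1, -2, -6, 8, -4, 5, 2]
step 12: [1, -2, -6, 8, -4, 5, 2, -6]
step 13: [1, -2, -6, 8, -4, 5, 2, -6, -8]
The first disagreement with the printout is at step 10, where the value should be top = 5.

step 10, top = 5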